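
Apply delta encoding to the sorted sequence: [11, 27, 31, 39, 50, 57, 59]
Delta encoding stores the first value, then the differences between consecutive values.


First value: 11
Deltas:
  27 - 11 = 16
  31 - 27 = 4
  39 - 31 = 8
  50 - 39 = 11
  57 - 50 = 7
  59 - 57 = 2


Delta encoded: [11, 16, 4, 8, 11, 7, 2]


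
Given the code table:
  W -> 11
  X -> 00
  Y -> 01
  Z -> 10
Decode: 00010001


Decoding:
00 -> X
01 -> Y
00 -> X
01 -> Y


Result: XYXY


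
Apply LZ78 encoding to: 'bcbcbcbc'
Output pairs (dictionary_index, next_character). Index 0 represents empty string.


LZ78 encoding steps:
Dictionary: {0: ''}
Step 1: w='' (idx 0), next='b' -> output (0, 'b'), add 'b' as idx 1
Step 2: w='' (idx 0), next='c' -> output (0, 'c'), add 'c' as idx 2
Step 3: w='b' (idx 1), next='c' -> output (1, 'c'), add 'bc' as idx 3
Step 4: w='bc' (idx 3), next='b' -> output (3, 'b'), add 'bcb' as idx 4
Step 5: w='c' (idx 2), end of input -> output (2, '')


Encoded: [(0, 'b'), (0, 'c'), (1, 'c'), (3, 'b'), (2, '')]


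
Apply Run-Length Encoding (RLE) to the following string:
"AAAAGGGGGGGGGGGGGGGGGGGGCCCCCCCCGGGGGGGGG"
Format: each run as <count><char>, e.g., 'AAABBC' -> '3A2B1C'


Scanning runs left to right:
  i=0: run of 'A' x 4 -> '4A'
  i=4: run of 'G' x 20 -> '20G'
  i=24: run of 'C' x 8 -> '8C'
  i=32: run of 'G' x 9 -> '9G'

RLE = 4A20G8C9G


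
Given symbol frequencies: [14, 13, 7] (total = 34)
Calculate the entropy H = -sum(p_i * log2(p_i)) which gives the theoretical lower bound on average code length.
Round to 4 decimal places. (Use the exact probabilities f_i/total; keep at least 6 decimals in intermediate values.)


Per-symbol terms -p_i * log2(p_i) with p_i = f_i/34:
  p = 14/34 = 0.411765: log2(p) = -1.280108, -p*log2(p) = 0.527103
  p = 13/34 = 0.382353: log2(p) = -1.387023, -p*log2(p) = 0.530332
  p = 7/34 = 0.205882: log2(p) = -2.280108, -p*log2(p) = 0.469434
H = 0.527103 + 0.530332 + 0.469434 = 1.526869

H = 1.5269 bits/symbol


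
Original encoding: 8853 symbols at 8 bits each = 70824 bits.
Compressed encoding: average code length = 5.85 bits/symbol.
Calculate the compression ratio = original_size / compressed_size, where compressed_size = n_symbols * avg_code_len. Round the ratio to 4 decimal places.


original_size = n_symbols * orig_bits = 8853 * 8 = 70824 bits
compressed_size = n_symbols * avg_code_len = 8853 * 5.85 = 51790.05 bits
ratio = original_size / compressed_size = 70824 / 51790.05 = 1.3675

Compression ratio = 1.3675


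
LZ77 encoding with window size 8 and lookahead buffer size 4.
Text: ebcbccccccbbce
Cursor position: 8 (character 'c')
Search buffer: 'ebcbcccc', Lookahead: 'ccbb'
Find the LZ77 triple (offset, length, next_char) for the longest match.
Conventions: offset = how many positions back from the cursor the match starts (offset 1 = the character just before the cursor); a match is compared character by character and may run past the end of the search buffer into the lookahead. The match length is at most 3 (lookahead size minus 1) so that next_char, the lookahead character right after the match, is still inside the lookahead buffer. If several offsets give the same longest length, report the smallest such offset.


Try each offset into the search buffer:
  offset=1 (pos 7, char 'c'): match length 2
  offset=2 (pos 6, char 'c'): match length 2
  offset=3 (pos 5, char 'c'): match length 2
  offset=4 (pos 4, char 'c'): match length 2
  offset=5 (pos 3, char 'b'): match length 0
  offset=6 (pos 2, char 'c'): match length 1
  offset=7 (pos 1, char 'b'): match length 0
  offset=8 (pos 0, char 'e'): match length 0
Longest match has length 2, found at offsets 1, 2, 3, 4; take the smallest, offset 1.
next_char = character at position 8 + 2 = 10 -> 'b'

Best match: offset=1, length=2 (matching 'cc' starting at position 7)
LZ77 triple: (1, 2, 'b')


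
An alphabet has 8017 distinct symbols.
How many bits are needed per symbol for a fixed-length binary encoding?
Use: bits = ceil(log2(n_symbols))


log2(8017) = 12.9688
Bracket: 2^12 = 4096 < 8017 <= 2^13 = 8192
So ceil(log2(8017)) = 13

bits = ceil(log2(8017)) = ceil(12.9688) = 13 bits


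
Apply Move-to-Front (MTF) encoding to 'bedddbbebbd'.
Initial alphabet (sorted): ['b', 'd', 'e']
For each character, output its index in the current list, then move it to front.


MTF encoding:
'b': index 0 in ['b', 'd', 'e'] -> ['b', 'd', 'e']
'e': index 2 in ['b', 'd', 'e'] -> ['e', 'b', 'd']
'd': index 2 in ['e', 'b', 'd'] -> ['d', 'e', 'b']
'd': index 0 in ['d', 'e', 'b'] -> ['d', 'e', 'b']
'd': index 0 in ['d', 'e', 'b'] -> ['d', 'e', 'b']
'b': index 2 in ['d', 'e', 'b'] -> ['b', 'd', 'e']
'b': index 0 in ['b', 'd', 'e'] -> ['b', 'd', 'e']
'e': index 2 in ['b', 'd', 'e'] -> ['e', 'b', 'd']
'b': index 1 in ['e', 'b', 'd'] -> ['b', 'e', 'd']
'b': index 0 in ['b', 'e', 'd'] -> ['b', 'e', 'd']
'd': index 2 in ['b', 'e', 'd'] -> ['d', 'b', 'e']


Output: [0, 2, 2, 0, 0, 2, 0, 2, 1, 0, 2]


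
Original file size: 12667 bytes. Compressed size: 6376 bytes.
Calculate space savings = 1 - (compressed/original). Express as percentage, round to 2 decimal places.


ratio = compressed/original = 6376/12667 = 0.503355
savings = 1 - ratio = 1 - 0.503355 = 0.496645
as a percentage: 0.496645 * 100 = 49.66%

Space savings = 1 - 6376/12667 = 49.66%


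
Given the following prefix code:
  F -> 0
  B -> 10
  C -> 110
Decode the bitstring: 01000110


Decoding step by step:
Bits 0 -> F
Bits 10 -> B
Bits 0 -> F
Bits 0 -> F
Bits 110 -> C


Decoded message: FBFFC


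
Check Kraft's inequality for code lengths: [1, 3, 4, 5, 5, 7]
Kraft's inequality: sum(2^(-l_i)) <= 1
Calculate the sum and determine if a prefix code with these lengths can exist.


Sum = 2^(-1) + 2^(-3) + 2^(-4) + 2^(-5) + 2^(-5) + 2^(-7)
    = 0.5 + 0.125 + 0.0625 + 0.03125 + 0.03125 + 0.0078125
    = 97/128 = 0.7578125
Since 0.7578125 <= 1, Kraft's inequality IS satisfied.
A prefix code with these lengths CAN exist.

Kraft sum = 0.7578125. Satisfied.


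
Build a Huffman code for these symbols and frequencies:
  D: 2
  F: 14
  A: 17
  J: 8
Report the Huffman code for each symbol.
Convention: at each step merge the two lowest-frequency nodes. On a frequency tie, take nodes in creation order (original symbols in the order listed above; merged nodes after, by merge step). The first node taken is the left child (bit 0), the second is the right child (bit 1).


Huffman tree construction:
Step 1: Merge D(2) + J(8) = 10
Step 2: Merge (D+J)(10) + F(14) = 24
Step 3: Merge A(17) + ((D+J)+F)(24) = 41
Read each symbol's code off the tree from the root (left child = 0, right child = 1).

Codes:
  D: 100 (length 3)
  F: 11 (length 2)
  A: 0 (length 1)
  J: 101 (length 3)
Average code length: 75/41 = 1.8293 bits/symbol


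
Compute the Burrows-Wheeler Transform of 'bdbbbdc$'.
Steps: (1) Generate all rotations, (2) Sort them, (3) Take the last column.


Rotations (sorted):
  0: $bdbbbdc -> last char: c
  1: bbbdc$bd -> last char: d
  2: bbdc$bdb -> last char: b
  3: bdbbbdc$ -> last char: $
  4: bdc$bdbb -> last char: b
  5: c$bdbbbd -> last char: d
  6: dbbbdc$b -> last char: b
  7: dc$bdbbb -> last char: b


BWT = cdb$bdbb


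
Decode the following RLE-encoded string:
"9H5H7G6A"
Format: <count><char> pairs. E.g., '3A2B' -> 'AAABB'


Expanding each <count><char> pair:
  9H -> 'HHHHHHHHH'
  5H -> 'HHHHH'
  7G -> 'GGGGGGG'
  6A -> 'AAAAAA'

Decoded = HHHHHHHHHHHHHHGGGGGGGAAAAAA


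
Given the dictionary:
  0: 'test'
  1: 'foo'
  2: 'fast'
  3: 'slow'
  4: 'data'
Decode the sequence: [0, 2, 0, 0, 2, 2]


Look up each index in the dictionary:
  0 -> 'test'
  2 -> 'fast'
  0 -> 'test'
  0 -> 'test'
  2 -> 'fast'
  2 -> 'fast'

Decoded: "test fast test test fast fast"


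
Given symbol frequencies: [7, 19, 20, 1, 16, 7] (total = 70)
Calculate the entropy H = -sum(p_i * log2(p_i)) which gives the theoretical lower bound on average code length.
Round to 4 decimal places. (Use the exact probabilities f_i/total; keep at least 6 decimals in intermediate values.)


Per-symbol terms -p_i * log2(p_i) with p_i = f_i/70:
  p = 7/70 = 0.100000: log2(p) = -3.321928, -p*log2(p) = 0.332193
  p = 19/70 = 0.271429: log2(p) = -1.881356, -p*log2(p) = 0.510654
  p = 20/70 = 0.285714: log2(p) = -1.807355, -p*log2(p) = 0.516387
  p = 1/70 = 0.014286: log2(p) = -6.129283, -p*log2(p) = 0.087561
  p = 16/70 = 0.228571: log2(p) = -2.129283, -p*log2(p) = 0.486693
  p = 7/70 = 0.100000: log2(p) = -3.321928, -p*log2(p) = 0.332193
H = 0.332193 + 0.510654 + 0.516387 + 0.087561 + 0.486693 + 0.332193 = 2.265681

H = 2.2657 bits/symbol


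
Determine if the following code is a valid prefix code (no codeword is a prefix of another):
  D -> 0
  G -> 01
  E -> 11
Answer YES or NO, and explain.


Checking each pair (does one codeword prefix another?):
  D='0' vs G='01': prefix -- VIOLATION

NO -- this is NOT a valid prefix code. D (0) is a prefix of G (01).


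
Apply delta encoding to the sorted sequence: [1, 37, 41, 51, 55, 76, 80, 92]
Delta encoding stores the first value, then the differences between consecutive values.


First value: 1
Deltas:
  37 - 1 = 36
  41 - 37 = 4
  51 - 41 = 10
  55 - 51 = 4
  76 - 55 = 21
  80 - 76 = 4
  92 - 80 = 12


Delta encoded: [1, 36, 4, 10, 4, 21, 4, 12]


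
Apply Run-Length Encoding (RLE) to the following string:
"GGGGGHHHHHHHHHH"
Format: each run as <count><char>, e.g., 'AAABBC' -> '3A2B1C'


Scanning runs left to right:
  i=0: run of 'G' x 5 -> '5G'
  i=5: run of 'H' x 10 -> '10H'

RLE = 5G10H


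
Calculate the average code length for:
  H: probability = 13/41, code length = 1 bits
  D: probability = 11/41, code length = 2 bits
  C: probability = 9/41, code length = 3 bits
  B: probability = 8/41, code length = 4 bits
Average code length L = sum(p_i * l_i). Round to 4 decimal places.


Weighted contributions p_i * l_i:
  H: (13/41) * 1 = 13/41
  D: (11/41) * 2 = 22/41
  C: (9/41) * 3 = 27/41
  B: (8/41) * 4 = 32/41
Sum = (13 + 22 + 27 + 32)/41 = 94/41

L = 94/41 = 2.2927 bits/symbol


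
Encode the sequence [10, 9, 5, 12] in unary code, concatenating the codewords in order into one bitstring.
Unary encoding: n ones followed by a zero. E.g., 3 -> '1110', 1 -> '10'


Encode each number as n ones followed by a terminating 0:
  10 -> 11111111110 (11 bits)
  9 -> 1111111110 (10 bits)
  5 -> 111110 (6 bits)
  12 -> 1111111111110 (13 bits)
Total length = 11 + 10 + 6 + 13 = 40 bits.

Unary([10, 9, 5, 12]) = 1111111111011111111101111101111111111110 (40 bits)


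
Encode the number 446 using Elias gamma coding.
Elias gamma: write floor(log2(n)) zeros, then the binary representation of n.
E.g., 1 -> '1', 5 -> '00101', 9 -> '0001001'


num_bits = floor(log2(446)) + 1 = 9
leading_zeros = num_bits - 1 = 8
binary(446) = 110111110

Elias gamma(446) = '00000000' + '110111110' = 00000000110111110 (17 bits)


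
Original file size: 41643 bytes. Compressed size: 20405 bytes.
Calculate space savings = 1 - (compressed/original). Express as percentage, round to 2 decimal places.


ratio = compressed/original = 20405/41643 = 0.489998
savings = 1 - ratio = 1 - 0.489998 = 0.510002
as a percentage: 0.510002 * 100 = 51.0%

Space savings = 1 - 20405/41643 = 51.0%


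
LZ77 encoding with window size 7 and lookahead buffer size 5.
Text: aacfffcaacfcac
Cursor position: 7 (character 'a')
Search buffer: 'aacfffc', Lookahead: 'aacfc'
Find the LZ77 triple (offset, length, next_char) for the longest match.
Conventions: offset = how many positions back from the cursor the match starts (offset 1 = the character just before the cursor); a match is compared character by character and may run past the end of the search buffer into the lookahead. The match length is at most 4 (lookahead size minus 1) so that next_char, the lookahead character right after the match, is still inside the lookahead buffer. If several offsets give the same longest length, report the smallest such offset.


Try each offset into the search buffer:
  offset=1 (pos 6, char 'c'): match length 0
  offset=2 (pos 5, char 'f'): match length 0
  offset=3 (pos 4, char 'f'): match length 0
  offset=4 (pos 3, char 'f'): match length 0
  offset=5 (pos 2, char 'c'): match length 0
  offset=6 (pos 1, char 'a'): match length 1
  offset=7 (pos 0, char 'a'): match length 4
Longest match has length 4 at offset 7.
next_char = character at position 7 + 4 = 11 -> 'c'

Best match: offset=7, length=4 (matching 'aacf' starting at position 0)
LZ77 triple: (7, 4, 'c')


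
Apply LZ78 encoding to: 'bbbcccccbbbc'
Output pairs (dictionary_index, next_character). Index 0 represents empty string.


LZ78 encoding steps:
Dictionary: {0: ''}
Step 1: w='' (idx 0), next='b' -> output (0, 'b'), add 'b' as idx 1
Step 2: w='b' (idx 1), next='b' -> output (1, 'b'), add 'bb' as idx 2
Step 3: w='' (idx 0), next='c' -> output (0, 'c'), add 'c' as idx 3
Step 4: w='c' (idx 3), next='c' -> output (3, 'c'), add 'cc' as idx 4
Step 5: w='cc' (idx 4), next='b' -> output (4, 'b'), add 'ccb' as idx 5
Step 6: w='bb' (idx 2), next='c' -> output (2, 'c'), add 'bbc' as idx 6


Encoded: [(0, 'b'), (1, 'b'), (0, 'c'), (3, 'c'), (4, 'b'), (2, 'c')]


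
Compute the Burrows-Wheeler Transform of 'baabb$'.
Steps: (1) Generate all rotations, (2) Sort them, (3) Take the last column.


Rotations (sorted):
  0: $baabb -> last char: b
  1: aabb$b -> last char: b
  2: abb$ba -> last char: a
  3: b$baab -> last char: b
  4: baabb$ -> last char: $
  5: bb$baa -> last char: a


BWT = bbab$a


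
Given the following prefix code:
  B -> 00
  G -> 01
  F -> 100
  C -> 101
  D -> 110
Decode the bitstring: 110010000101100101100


Decoding step by step:
Bits 110 -> D
Bits 01 -> G
Bits 00 -> B
Bits 00 -> B
Bits 101 -> C
Bits 100 -> F
Bits 101 -> C
Bits 100 -> F


Decoded message: DGBBCFCF


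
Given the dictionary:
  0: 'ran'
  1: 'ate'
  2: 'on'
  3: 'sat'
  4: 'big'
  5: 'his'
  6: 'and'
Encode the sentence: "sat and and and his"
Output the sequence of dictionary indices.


Look up each word in the dictionary:
  'sat' -> 3
  'and' -> 6
  'and' -> 6
  'and' -> 6
  'his' -> 5

Encoded: [3, 6, 6, 6, 5]


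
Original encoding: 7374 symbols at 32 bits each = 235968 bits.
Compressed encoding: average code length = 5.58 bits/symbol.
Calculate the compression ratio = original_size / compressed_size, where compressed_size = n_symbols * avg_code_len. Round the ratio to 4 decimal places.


original_size = n_symbols * orig_bits = 7374 * 32 = 235968 bits
compressed_size = n_symbols * avg_code_len = 7374 * 5.58 = 41146.92 bits
ratio = original_size / compressed_size = 235968 / 41146.92 = 5.7348

Compression ratio = 5.7348


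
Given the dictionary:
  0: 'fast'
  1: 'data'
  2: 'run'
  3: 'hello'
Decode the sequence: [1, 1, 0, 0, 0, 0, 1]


Look up each index in the dictionary:
  1 -> 'data'
  1 -> 'data'
  0 -> 'fast'
  0 -> 'fast'
  0 -> 'fast'
  0 -> 'fast'
  1 -> 'data'

Decoded: "data data fast fast fast fast data"


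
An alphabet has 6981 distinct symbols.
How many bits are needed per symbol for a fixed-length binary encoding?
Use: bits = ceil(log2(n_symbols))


log2(6981) = 12.7692
Bracket: 2^12 = 4096 < 6981 <= 2^13 = 8192
So ceil(log2(6981)) = 13

bits = ceil(log2(6981)) = ceil(12.7692) = 13 bits


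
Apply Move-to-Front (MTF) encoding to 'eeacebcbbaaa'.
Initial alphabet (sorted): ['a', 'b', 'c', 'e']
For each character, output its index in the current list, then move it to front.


MTF encoding:
'e': index 3 in ['a', 'b', 'c', 'e'] -> ['e', 'a', 'b', 'c']
'e': index 0 in ['e', 'a', 'b', 'c'] -> ['e', 'a', 'b', 'c']
'a': index 1 in ['e', 'a', 'b', 'c'] -> ['a', 'e', 'b', 'c']
'c': index 3 in ['a', 'e', 'b', 'c'] -> ['c', 'a', 'e', 'b']
'e': index 2 in ['c', 'a', 'e', 'b'] -> ['e', 'c', 'a', 'b']
'b': index 3 in ['e', 'c', 'a', 'b'] -> ['b', 'e', 'c', 'a']
'c': index 2 in ['b', 'e', 'c', 'a'] -> ['c', 'b', 'e', 'a']
'b': index 1 in ['c', 'b', 'e', 'a'] -> ['b', 'c', 'e', 'a']
'b': index 0 in ['b', 'c', 'e', 'a'] -> ['b', 'c', 'e', 'a']
'a': index 3 in ['b', 'c', 'e', 'a'] -> ['a', 'b', 'c', 'e']
'a': index 0 in ['a', 'b', 'c', 'e'] -> ['a', 'b', 'c', 'e']
'a': index 0 in ['a', 'b', 'c', 'e'] -> ['a', 'b', 'c', 'e']


Output: [3, 0, 1, 3, 2, 3, 2, 1, 0, 3, 0, 0]


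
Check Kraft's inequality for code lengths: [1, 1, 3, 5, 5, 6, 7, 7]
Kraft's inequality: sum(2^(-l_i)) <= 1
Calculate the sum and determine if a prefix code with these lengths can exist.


Sum = 2^(-1) + 2^(-1) + 2^(-3) + 2^(-5) + 2^(-5) + 2^(-6) + 2^(-7) + 2^(-7)
    = 0.5 + 0.5 + 0.125 + 0.03125 + 0.03125 + 0.015625 + 0.0078125 + 0.0078125
    = 156/128 = 1.21875
Since 1.21875 > 1, Kraft's inequality is NOT satisfied.
A prefix code with these lengths CANNOT exist.

Kraft sum = 1.21875. Not satisfied.


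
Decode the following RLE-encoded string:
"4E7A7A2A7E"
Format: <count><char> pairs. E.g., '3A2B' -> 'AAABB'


Expanding each <count><char> pair:
  4E -> 'EEEE'
  7A -> 'AAAAAAA'
  7A -> 'AAAAAAA'
  2A -> 'AA'
  7E -> 'EEEEEEE'

Decoded = EEEEAAAAAAAAAAAAAAAAEEEEEEE


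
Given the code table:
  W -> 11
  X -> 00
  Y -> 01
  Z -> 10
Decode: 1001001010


Decoding:
10 -> Z
01 -> Y
00 -> X
10 -> Z
10 -> Z


Result: ZYXZZ


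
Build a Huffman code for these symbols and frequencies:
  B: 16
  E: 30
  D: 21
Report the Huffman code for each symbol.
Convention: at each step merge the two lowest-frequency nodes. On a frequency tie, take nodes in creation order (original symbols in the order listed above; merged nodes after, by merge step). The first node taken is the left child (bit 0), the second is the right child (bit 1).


Huffman tree construction:
Step 1: Merge B(16) + D(21) = 37
Step 2: Merge E(30) + (B+D)(37) = 67
Read each symbol's code off the tree from the root (left child = 0, right child = 1).

Codes:
  B: 10 (length 2)
  E: 0 (length 1)
  D: 11 (length 2)
Average code length: 104/67 = 1.5522 bits/symbol


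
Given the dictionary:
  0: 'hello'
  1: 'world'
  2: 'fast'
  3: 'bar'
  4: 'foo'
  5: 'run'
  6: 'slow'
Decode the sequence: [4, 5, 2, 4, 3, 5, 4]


Look up each index in the dictionary:
  4 -> 'foo'
  5 -> 'run'
  2 -> 'fast'
  4 -> 'foo'
  3 -> 'bar'
  5 -> 'run'
  4 -> 'foo'

Decoded: "foo run fast foo bar run foo"


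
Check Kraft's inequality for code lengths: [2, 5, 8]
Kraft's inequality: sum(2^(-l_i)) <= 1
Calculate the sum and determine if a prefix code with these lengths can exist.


Sum = 2^(-2) + 2^(-5) + 2^(-8)
    = 0.25 + 0.03125 + 0.00390625
    = 73/256 = 0.28515625
Since 0.28515625 <= 1, Kraft's inequality IS satisfied.
A prefix code with these lengths CAN exist.

Kraft sum = 0.28515625. Satisfied.


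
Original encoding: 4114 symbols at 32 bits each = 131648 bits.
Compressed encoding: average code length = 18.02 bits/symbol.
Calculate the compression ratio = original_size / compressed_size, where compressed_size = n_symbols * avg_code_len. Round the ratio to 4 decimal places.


original_size = n_symbols * orig_bits = 4114 * 32 = 131648 bits
compressed_size = n_symbols * avg_code_len = 4114 * 18.02 = 74134.28 bits
ratio = original_size / compressed_size = 131648 / 74134.28 = 1.7758

Compression ratio = 1.7758


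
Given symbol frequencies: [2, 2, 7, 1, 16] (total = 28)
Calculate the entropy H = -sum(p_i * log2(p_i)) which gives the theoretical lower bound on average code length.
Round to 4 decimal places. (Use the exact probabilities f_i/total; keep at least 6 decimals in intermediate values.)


Per-symbol terms -p_i * log2(p_i) with p_i = f_i/28:
  p = 2/28 = 0.071429: log2(p) = -3.807355, -p*log2(p) = 0.271954
  p = 2/28 = 0.071429: log2(p) = -3.807355, -p*log2(p) = 0.271954
  p = 7/28 = 0.250000: log2(p) = -2.000000, -p*log2(p) = 0.500000
  p = 1/28 = 0.035714: log2(p) = -4.807355, -p*log2(p) = 0.171691
  p = 16/28 = 0.571429: log2(p) = -0.807355, -p*log2(p) = 0.461346
H = 0.271954 + 0.271954 + 0.500000 + 0.171691 + 0.461346 = 1.676945

H = 1.6769 bits/symbol


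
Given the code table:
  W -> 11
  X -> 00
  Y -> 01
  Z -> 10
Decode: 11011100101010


Decoding:
11 -> W
01 -> Y
11 -> W
00 -> X
10 -> Z
10 -> Z
10 -> Z


Result: WYWXZZZ


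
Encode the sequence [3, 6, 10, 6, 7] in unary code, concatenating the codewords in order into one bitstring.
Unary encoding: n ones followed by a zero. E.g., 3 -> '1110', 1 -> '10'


Encode each number as n ones followed by a terminating 0:
  3 -> 1110 (4 bits)
  6 -> 1111110 (7 bits)
  10 -> 11111111110 (11 bits)
  6 -> 1111110 (7 bits)
  7 -> 11111110 (8 bits)
Total length = 4 + 7 + 11 + 7 + 8 = 37 bits.

Unary([3, 6, 10, 6, 7]) = 1110111111011111111110111111011111110 (37 bits)


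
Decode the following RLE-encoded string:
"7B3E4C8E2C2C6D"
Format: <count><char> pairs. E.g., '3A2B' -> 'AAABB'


Expanding each <count><char> pair:
  7B -> 'BBBBBBB'
  3E -> 'EEE'
  4C -> 'CCCC'
  8E -> 'EEEEEEEE'
  2C -> 'CC'
  2C -> 'CC'
  6D -> 'DDDDDD'

Decoded = BBBBBBBEEECCCCEEEEEEEECCCCDDDDDD


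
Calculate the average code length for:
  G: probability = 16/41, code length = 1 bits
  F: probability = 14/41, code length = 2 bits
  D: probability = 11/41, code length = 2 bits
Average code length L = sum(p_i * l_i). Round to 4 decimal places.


Weighted contributions p_i * l_i:
  G: (16/41) * 1 = 16/41
  F: (14/41) * 2 = 28/41
  D: (11/41) * 2 = 22/41
Sum = (16 + 28 + 22)/41 = 66/41

L = 66/41 = 1.6098 bits/symbol


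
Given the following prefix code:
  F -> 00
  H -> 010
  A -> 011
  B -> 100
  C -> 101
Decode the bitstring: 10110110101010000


Decoding step by step:
Bits 101 -> C
Bits 101 -> C
Bits 101 -> C
Bits 010 -> H
Bits 100 -> B
Bits 00 -> F


Decoded message: CCCHBF


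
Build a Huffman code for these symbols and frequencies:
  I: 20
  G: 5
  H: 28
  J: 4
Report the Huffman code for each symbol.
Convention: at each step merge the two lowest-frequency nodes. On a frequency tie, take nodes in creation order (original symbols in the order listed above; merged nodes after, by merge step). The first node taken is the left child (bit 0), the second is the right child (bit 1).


Huffman tree construction:
Step 1: Merge J(4) + G(5) = 9
Step 2: Merge (J+G)(9) + I(20) = 29
Step 3: Merge H(28) + ((J+G)+I)(29) = 57
Read each symbol's code off the tree from the root (left child = 0, right child = 1).

Codes:
  I: 11 (length 2)
  G: 101 (length 3)
  H: 0 (length 1)
  J: 100 (length 3)
Average code length: 95/57 = 1.6667 bits/symbol


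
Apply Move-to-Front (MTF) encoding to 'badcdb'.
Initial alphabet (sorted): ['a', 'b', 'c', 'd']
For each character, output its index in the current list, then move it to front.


MTF encoding:
'b': index 1 in ['a', 'b', 'c', 'd'] -> ['b', 'a', 'c', 'd']
'a': index 1 in ['b', 'a', 'c', 'd'] -> ['a', 'b', 'c', 'd']
'd': index 3 in ['a', 'b', 'c', 'd'] -> ['d', 'a', 'b', 'c']
'c': index 3 in ['d', 'a', 'b', 'c'] -> ['c', 'd', 'a', 'b']
'd': index 1 in ['c', 'd', 'a', 'b'] -> ['d', 'c', 'a', 'b']
'b': index 3 in ['d', 'c', 'a', 'b'] -> ['b', 'd', 'c', 'a']


Output: [1, 1, 3, 3, 1, 3]


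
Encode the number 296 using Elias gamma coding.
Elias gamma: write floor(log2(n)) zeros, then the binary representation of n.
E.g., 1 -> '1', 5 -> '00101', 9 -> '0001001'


num_bits = floor(log2(296)) + 1 = 9
leading_zeros = num_bits - 1 = 8
binary(296) = 100101000

Elias gamma(296) = '00000000' + '100101000' = 00000000100101000 (17 bits)


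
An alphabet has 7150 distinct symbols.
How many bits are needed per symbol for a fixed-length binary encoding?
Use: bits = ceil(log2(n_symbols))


log2(7150) = 12.8037
Bracket: 2^12 = 4096 < 7150 <= 2^13 = 8192
So ceil(log2(7150)) = 13

bits = ceil(log2(7150)) = ceil(12.8037) = 13 bits


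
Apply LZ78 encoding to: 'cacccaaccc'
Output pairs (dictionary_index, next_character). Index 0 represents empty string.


LZ78 encoding steps:
Dictionary: {0: ''}
Step 1: w='' (idx 0), next='c' -> output (0, 'c'), add 'c' as idx 1
Step 2: w='' (idx 0), next='a' -> output (0, 'a'), add 'a' as idx 2
Step 3: w='c' (idx 1), next='c' -> output (1, 'c'), add 'cc' as idx 3
Step 4: w='c' (idx 1), next='a' -> output (1, 'a'), add 'ca' as idx 4
Step 5: w='a' (idx 2), next='c' -> output (2, 'c'), add 'ac' as idx 5
Step 6: w='cc' (idx 3), end of input -> output (3, '')


Encoded: [(0, 'c'), (0, 'a'), (1, 'c'), (1, 'a'), (2, 'c'), (3, '')]


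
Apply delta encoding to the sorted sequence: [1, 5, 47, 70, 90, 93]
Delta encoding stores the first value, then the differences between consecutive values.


First value: 1
Deltas:
  5 - 1 = 4
  47 - 5 = 42
  70 - 47 = 23
  90 - 70 = 20
  93 - 90 = 3


Delta encoded: [1, 4, 42, 23, 20, 3]


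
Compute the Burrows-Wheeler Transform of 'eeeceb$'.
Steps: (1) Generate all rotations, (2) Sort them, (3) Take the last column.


Rotations (sorted):
  0: $eeeceb -> last char: b
  1: b$eeece -> last char: e
  2: ceb$eee -> last char: e
  3: eb$eeec -> last char: c
  4: eceb$ee -> last char: e
  5: eeceb$e -> last char: e
  6: eeeceb$ -> last char: $


BWT = beecee$


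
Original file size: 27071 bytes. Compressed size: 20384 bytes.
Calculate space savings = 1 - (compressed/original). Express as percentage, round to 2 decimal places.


ratio = compressed/original = 20384/27071 = 0.752983
savings = 1 - ratio = 1 - 0.752983 = 0.247017
as a percentage: 0.247017 * 100 = 24.7%

Space savings = 1 - 20384/27071 = 24.7%


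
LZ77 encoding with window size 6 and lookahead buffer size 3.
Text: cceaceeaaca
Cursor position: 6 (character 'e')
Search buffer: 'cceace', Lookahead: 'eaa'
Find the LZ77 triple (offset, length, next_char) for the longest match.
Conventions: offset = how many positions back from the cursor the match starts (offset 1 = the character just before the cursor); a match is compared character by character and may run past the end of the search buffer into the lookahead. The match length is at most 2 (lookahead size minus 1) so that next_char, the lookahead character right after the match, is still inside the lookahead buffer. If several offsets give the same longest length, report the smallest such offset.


Try each offset into the search buffer:
  offset=1 (pos 5, char 'e'): match length 1
  offset=2 (pos 4, char 'c'): match length 0
  offset=3 (pos 3, char 'a'): match length 0
  offset=4 (pos 2, char 'e'): match length 2
  offset=5 (pos 1, char 'c'): match length 0
  offset=6 (pos 0, char 'c'): match length 0
Longest match has length 2 at offset 4.
next_char = character at position 6 + 2 = 8 -> 'a'

Best match: offset=4, length=2 (matching 'ea' starting at position 2)
LZ77 triple: (4, 2, 'a')


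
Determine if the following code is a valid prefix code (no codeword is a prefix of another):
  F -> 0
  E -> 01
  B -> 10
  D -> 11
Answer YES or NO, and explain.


Checking each pair (does one codeword prefix another?):
  F='0' vs E='01': prefix -- VIOLATION

NO -- this is NOT a valid prefix code. F (0) is a prefix of E (01).


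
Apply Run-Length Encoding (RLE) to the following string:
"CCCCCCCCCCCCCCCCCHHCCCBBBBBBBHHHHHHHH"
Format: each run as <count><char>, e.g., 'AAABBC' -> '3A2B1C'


Scanning runs left to right:
  i=0: run of 'C' x 17 -> '17C'
  i=17: run of 'H' x 2 -> '2H'
  i=19: run of 'C' x 3 -> '3C'
  i=22: run of 'B' x 7 -> '7B'
  i=29: run of 'H' x 8 -> '8H'

RLE = 17C2H3C7B8H


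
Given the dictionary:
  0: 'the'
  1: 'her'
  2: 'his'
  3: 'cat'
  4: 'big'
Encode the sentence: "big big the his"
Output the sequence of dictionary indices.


Look up each word in the dictionary:
  'big' -> 4
  'big' -> 4
  'the' -> 0
  'his' -> 2

Encoded: [4, 4, 0, 2]


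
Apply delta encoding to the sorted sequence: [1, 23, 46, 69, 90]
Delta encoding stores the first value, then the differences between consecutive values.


First value: 1
Deltas:
  23 - 1 = 22
  46 - 23 = 23
  69 - 46 = 23
  90 - 69 = 21


Delta encoded: [1, 22, 23, 23, 21]


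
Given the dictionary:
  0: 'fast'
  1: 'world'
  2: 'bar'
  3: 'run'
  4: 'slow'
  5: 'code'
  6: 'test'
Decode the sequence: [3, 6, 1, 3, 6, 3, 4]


Look up each index in the dictionary:
  3 -> 'run'
  6 -> 'test'
  1 -> 'world'
  3 -> 'run'
  6 -> 'test'
  3 -> 'run'
  4 -> 'slow'

Decoded: "run test world run test run slow"


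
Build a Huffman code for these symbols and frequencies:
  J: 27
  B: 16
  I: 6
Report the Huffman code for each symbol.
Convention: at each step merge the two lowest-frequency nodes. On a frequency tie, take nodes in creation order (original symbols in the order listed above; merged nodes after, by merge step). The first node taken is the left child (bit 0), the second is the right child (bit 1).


Huffman tree construction:
Step 1: Merge I(6) + B(16) = 22
Step 2: Merge (I+B)(22) + J(27) = 49
Read each symbol's code off the tree from the root (left child = 0, right child = 1).

Codes:
  J: 1 (length 1)
  B: 01 (length 2)
  I: 00 (length 2)
Average code length: 71/49 = 1.4490 bits/symbol


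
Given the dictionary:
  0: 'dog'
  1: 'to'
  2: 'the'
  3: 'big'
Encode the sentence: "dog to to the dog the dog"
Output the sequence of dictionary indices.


Look up each word in the dictionary:
  'dog' -> 0
  'to' -> 1
  'to' -> 1
  'the' -> 2
  'dog' -> 0
  'the' -> 2
  'dog' -> 0

Encoded: [0, 1, 1, 2, 0, 2, 0]


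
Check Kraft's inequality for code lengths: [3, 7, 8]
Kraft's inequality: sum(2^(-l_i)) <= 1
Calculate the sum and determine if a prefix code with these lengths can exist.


Sum = 2^(-3) + 2^(-7) + 2^(-8)
    = 0.125 + 0.0078125 + 0.00390625
    = 35/256 = 0.13671875
Since 0.13671875 <= 1, Kraft's inequality IS satisfied.
A prefix code with these lengths CAN exist.

Kraft sum = 0.13671875. Satisfied.


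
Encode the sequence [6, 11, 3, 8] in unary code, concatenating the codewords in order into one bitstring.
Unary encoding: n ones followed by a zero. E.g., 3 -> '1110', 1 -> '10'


Encode each number as n ones followed by a terminating 0:
  6 -> 1111110 (7 bits)
  11 -> 111111111110 (12 bits)
  3 -> 1110 (4 bits)
  8 -> 111111110 (9 bits)
Total length = 7 + 12 + 4 + 9 = 32 bits.

Unary([6, 11, 3, 8]) = 11111101111111111101110111111110 (32 bits)


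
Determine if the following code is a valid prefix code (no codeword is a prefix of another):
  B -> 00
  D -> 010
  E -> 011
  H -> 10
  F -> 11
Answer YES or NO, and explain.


Checking each pair (does one codeword prefix another?):
  B='00' vs D='010': no prefix
  B='00' vs E='011': no prefix
  B='00' vs H='10': no prefix
  B='00' vs F='11': no prefix
  D='010' vs B='00': no prefix
  D='010' vs E='011': no prefix
  D='010' vs H='10': no prefix
  D='010' vs F='11': no prefix
  E='011' vs B='00': no prefix
  E='011' vs D='010': no prefix
  E='011' vs H='10': no prefix
  E='011' vs F='11': no prefix
  H='10' vs B='00': no prefix
  H='10' vs D='010': no prefix
  H='10' vs E='011': no prefix
  H='10' vs F='11': no prefix
  F='11' vs B='00': no prefix
  F='11' vs D='010': no prefix
  F='11' vs E='011': no prefix
  F='11' vs H='10': no prefix
No violation found over all pairs.

YES -- this is a valid prefix code. No codeword is a prefix of any other codeword.


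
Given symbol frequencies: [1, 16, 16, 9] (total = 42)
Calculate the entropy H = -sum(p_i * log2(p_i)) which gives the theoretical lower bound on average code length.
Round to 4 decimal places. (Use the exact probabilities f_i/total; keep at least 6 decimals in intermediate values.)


Per-symbol terms -p_i * log2(p_i) with p_i = f_i/42:
  p = 1/42 = 0.023810: log2(p) = -5.392317, -p*log2(p) = 0.128389
  p = 16/42 = 0.380952: log2(p) = -1.392317, -p*log2(p) = 0.530407
  p = 16/42 = 0.380952: log2(p) = -1.392317, -p*log2(p) = 0.530407
  p = 9/42 = 0.214286: log2(p) = -2.222392, -p*log2(p) = 0.476227
H = 0.128389 + 0.530407 + 0.530407 + 0.476227 = 1.665430

H = 1.6654 bits/symbol


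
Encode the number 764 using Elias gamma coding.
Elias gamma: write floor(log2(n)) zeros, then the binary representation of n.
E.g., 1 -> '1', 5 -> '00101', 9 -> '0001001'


num_bits = floor(log2(764)) + 1 = 10
leading_zeros = num_bits - 1 = 9
binary(764) = 1011111100

Elias gamma(764) = '000000000' + '1011111100' = 0000000001011111100 (19 bits)


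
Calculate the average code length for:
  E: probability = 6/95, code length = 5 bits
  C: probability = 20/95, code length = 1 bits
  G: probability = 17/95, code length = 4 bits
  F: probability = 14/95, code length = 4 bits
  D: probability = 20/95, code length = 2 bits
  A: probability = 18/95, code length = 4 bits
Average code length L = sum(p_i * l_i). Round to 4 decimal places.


Weighted contributions p_i * l_i:
  E: (6/95) * 5 = 30/95
  C: (20/95) * 1 = 20/95
  G: (17/95) * 4 = 68/95
  F: (14/95) * 4 = 56/95
  D: (20/95) * 2 = 40/95
  A: (18/95) * 4 = 72/95
Sum = (30 + 20 + 68 + 56 + 40 + 72)/95 = 286/95

L = 286/95 = 3.0105 bits/symbol


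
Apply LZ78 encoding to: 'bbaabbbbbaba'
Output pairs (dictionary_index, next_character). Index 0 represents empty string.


LZ78 encoding steps:
Dictionary: {0: ''}
Step 1: w='' (idx 0), next='b' -> output (0, 'b'), add 'b' as idx 1
Step 2: w='b' (idx 1), next='a' -> output (1, 'a'), add 'ba' as idx 2
Step 3: w='' (idx 0), next='a' -> output (0, 'a'), add 'a' as idx 3
Step 4: w='b' (idx 1), next='b' -> output (1, 'b'), add 'bb' as idx 4
Step 5: w='bb' (idx 4), next='b' -> output (4, 'b'), add 'bbb' as idx 5
Step 6: w='a' (idx 3), next='b' -> output (3, 'b'), add 'ab' as idx 6
Step 7: w='a' (idx 3), end of input -> output (3, '')


Encoded: [(0, 'b'), (1, 'a'), (0, 'a'), (1, 'b'), (4, 'b'), (3, 'b'), (3, '')]


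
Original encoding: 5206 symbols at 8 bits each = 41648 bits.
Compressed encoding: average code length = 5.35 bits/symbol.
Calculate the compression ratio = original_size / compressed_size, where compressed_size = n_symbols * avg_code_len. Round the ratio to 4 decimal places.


original_size = n_symbols * orig_bits = 5206 * 8 = 41648 bits
compressed_size = n_symbols * avg_code_len = 5206 * 5.35 = 27852.1 bits
ratio = original_size / compressed_size = 41648 / 27852.1 = 1.4953

Compression ratio = 1.4953


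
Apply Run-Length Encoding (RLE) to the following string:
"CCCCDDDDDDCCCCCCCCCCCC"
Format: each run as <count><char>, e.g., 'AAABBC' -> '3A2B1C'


Scanning runs left to right:
  i=0: run of 'C' x 4 -> '4C'
  i=4: run of 'D' x 6 -> '6D'
  i=10: run of 'C' x 12 -> '12C'

RLE = 4C6D12C


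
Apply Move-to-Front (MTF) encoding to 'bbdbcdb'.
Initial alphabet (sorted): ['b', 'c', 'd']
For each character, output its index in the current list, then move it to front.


MTF encoding:
'b': index 0 in ['b', 'c', 'd'] -> ['b', 'c', 'd']
'b': index 0 in ['b', 'c', 'd'] -> ['b', 'c', 'd']
'd': index 2 in ['b', 'c', 'd'] -> ['d', 'b', 'c']
'b': index 1 in ['d', 'b', 'c'] -> ['b', 'd', 'c']
'c': index 2 in ['b', 'd', 'c'] -> ['c', 'b', 'd']
'd': index 2 in ['c', 'b', 'd'] -> ['d', 'c', 'b']
'b': index 2 in ['d', 'c', 'b'] -> ['b', 'd', 'c']


Output: [0, 0, 2, 1, 2, 2, 2]


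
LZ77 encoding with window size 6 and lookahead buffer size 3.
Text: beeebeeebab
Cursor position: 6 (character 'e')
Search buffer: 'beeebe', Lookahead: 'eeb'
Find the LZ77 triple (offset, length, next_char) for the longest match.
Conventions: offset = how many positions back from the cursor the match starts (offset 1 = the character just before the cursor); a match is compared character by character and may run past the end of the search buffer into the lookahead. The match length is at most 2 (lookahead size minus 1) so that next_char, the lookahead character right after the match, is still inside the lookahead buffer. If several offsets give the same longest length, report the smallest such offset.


Try each offset into the search buffer:
  offset=1 (pos 5, char 'e'): match length 2
  offset=2 (pos 4, char 'b'): match length 0
  offset=3 (pos 3, char 'e'): match length 1
  offset=4 (pos 2, char 'e'): match length 2
  offset=5 (pos 1, char 'e'): match length 2
  offset=6 (pos 0, char 'b'): match length 0
Longest match has length 2, found at offsets 1, 4, 5; take the smallest, offset 1.
next_char = character at position 6 + 2 = 8 -> 'b'

Best match: offset=1, length=2 (matching 'ee' starting at position 5)
LZ77 triple: (1, 2, 'b')


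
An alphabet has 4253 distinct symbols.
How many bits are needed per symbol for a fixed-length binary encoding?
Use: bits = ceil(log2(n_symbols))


log2(4253) = 12.0543
Bracket: 2^12 = 4096 < 4253 <= 2^13 = 8192
So ceil(log2(4253)) = 13

bits = ceil(log2(4253)) = ceil(12.0543) = 13 bits


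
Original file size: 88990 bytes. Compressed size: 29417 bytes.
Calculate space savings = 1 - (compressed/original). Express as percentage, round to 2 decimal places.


ratio = compressed/original = 29417/88990 = 0.330565
savings = 1 - ratio = 1 - 0.330565 = 0.669435
as a percentage: 0.669435 * 100 = 66.94%

Space savings = 1 - 29417/88990 = 66.94%


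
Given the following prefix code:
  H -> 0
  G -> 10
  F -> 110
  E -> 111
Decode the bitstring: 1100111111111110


Decoding step by step:
Bits 110 -> F
Bits 0 -> H
Bits 111 -> E
Bits 111 -> E
Bits 111 -> E
Bits 110 -> F


Decoded message: FHEEEF


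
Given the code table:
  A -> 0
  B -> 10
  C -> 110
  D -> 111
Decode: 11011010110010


Decoding:
110 -> C
110 -> C
10 -> B
110 -> C
0 -> A
10 -> B


Result: CCBCAB


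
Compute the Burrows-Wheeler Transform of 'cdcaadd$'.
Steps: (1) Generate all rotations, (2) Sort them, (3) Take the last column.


Rotations (sorted):
  0: $cdcaadd -> last char: d
  1: aadd$cdc -> last char: c
  2: add$cdca -> last char: a
  3: caadd$cd -> last char: d
  4: cdcaadd$ -> last char: $
  5: d$cdcaad -> last char: d
  6: dcaadd$c -> last char: c
  7: dd$cdcaa -> last char: a


BWT = dcad$dca


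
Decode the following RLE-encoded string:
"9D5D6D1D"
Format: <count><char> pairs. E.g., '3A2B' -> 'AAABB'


Expanding each <count><char> pair:
  9D -> 'DDDDDDDDD'
  5D -> 'DDDDD'
  6D -> 'DDDDDD'
  1D -> 'D'

Decoded = DDDDDDDDDDDDDDDDDDDDD


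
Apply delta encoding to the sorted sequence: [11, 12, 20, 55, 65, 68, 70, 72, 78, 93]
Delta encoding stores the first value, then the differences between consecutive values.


First value: 11
Deltas:
  12 - 11 = 1
  20 - 12 = 8
  55 - 20 = 35
  65 - 55 = 10
  68 - 65 = 3
  70 - 68 = 2
  72 - 70 = 2
  78 - 72 = 6
  93 - 78 = 15


Delta encoded: [11, 1, 8, 35, 10, 3, 2, 2, 6, 15]


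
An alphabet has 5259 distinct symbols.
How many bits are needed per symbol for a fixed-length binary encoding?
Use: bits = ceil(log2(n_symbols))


log2(5259) = 12.3606
Bracket: 2^12 = 4096 < 5259 <= 2^13 = 8192
So ceil(log2(5259)) = 13

bits = ceil(log2(5259)) = ceil(12.3606) = 13 bits


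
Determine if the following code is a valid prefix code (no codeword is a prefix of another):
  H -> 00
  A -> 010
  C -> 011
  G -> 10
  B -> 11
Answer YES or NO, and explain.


Checking each pair (does one codeword prefix another?):
  H='00' vs A='010': no prefix
  H='00' vs C='011': no prefix
  H='00' vs G='10': no prefix
  H='00' vs B='11': no prefix
  A='010' vs H='00': no prefix
  A='010' vs C='011': no prefix
  A='010' vs G='10': no prefix
  A='010' vs B='11': no prefix
  C='011' vs H='00': no prefix
  C='011' vs A='010': no prefix
  C='011' vs G='10': no prefix
  C='011' vs B='11': no prefix
  G='10' vs H='00': no prefix
  G='10' vs A='010': no prefix
  G='10' vs C='011': no prefix
  G='10' vs B='11': no prefix
  B='11' vs H='00': no prefix
  B='11' vs A='010': no prefix
  B='11' vs C='011': no prefix
  B='11' vs G='10': no prefix
No violation found over all pairs.

YES -- this is a valid prefix code. No codeword is a prefix of any other codeword.


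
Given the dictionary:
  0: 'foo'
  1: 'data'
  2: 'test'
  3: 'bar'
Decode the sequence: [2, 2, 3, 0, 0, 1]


Look up each index in the dictionary:
  2 -> 'test'
  2 -> 'test'
  3 -> 'bar'
  0 -> 'foo'
  0 -> 'foo'
  1 -> 'data'

Decoded: "test test bar foo foo data"


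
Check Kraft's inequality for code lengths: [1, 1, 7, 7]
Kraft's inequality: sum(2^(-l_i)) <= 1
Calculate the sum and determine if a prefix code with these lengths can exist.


Sum = 2^(-1) + 2^(-1) + 2^(-7) + 2^(-7)
    = 0.5 + 0.5 + 0.0078125 + 0.0078125
    = 130/128 = 1.015625
Since 1.015625 > 1, Kraft's inequality is NOT satisfied.
A prefix code with these lengths CANNOT exist.

Kraft sum = 1.015625. Not satisfied.
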